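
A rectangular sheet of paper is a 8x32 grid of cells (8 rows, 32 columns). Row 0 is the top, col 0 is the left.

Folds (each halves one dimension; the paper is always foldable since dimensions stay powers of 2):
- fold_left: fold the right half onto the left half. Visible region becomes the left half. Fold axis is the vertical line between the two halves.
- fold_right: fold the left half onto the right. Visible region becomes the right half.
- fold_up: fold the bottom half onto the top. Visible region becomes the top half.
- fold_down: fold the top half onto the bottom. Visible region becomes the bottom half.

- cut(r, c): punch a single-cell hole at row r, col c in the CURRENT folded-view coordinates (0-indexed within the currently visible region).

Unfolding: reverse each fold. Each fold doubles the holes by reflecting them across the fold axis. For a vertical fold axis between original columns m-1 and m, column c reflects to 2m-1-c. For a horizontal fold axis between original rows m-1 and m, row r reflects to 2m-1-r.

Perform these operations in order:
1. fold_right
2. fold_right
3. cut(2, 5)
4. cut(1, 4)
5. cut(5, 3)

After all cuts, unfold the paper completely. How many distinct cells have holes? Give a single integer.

Answer: 12

Derivation:
Op 1 fold_right: fold axis v@16; visible region now rows[0,8) x cols[16,32) = 8x16
Op 2 fold_right: fold axis v@24; visible region now rows[0,8) x cols[24,32) = 8x8
Op 3 cut(2, 5): punch at orig (2,29); cuts so far [(2, 29)]; region rows[0,8) x cols[24,32) = 8x8
Op 4 cut(1, 4): punch at orig (1,28); cuts so far [(1, 28), (2, 29)]; region rows[0,8) x cols[24,32) = 8x8
Op 5 cut(5, 3): punch at orig (5,27); cuts so far [(1, 28), (2, 29), (5, 27)]; region rows[0,8) x cols[24,32) = 8x8
Unfold 1 (reflect across v@24): 6 holes -> [(1, 19), (1, 28), (2, 18), (2, 29), (5, 20), (5, 27)]
Unfold 2 (reflect across v@16): 12 holes -> [(1, 3), (1, 12), (1, 19), (1, 28), (2, 2), (2, 13), (2, 18), (2, 29), (5, 4), (5, 11), (5, 20), (5, 27)]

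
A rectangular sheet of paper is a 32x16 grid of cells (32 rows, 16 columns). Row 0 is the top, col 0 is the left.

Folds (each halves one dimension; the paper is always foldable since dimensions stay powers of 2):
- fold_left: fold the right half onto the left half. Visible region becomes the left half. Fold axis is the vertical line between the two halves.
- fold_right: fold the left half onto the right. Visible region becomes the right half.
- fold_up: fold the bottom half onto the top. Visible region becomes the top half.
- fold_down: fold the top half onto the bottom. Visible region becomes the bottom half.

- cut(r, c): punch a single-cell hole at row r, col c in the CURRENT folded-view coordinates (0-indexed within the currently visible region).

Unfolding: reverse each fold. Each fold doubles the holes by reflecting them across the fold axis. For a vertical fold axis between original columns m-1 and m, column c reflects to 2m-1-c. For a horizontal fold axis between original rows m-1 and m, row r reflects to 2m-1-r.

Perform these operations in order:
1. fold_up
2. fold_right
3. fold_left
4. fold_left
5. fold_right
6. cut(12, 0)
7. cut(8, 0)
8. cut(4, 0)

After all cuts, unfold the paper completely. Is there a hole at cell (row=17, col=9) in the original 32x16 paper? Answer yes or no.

Answer: no

Derivation:
Op 1 fold_up: fold axis h@16; visible region now rows[0,16) x cols[0,16) = 16x16
Op 2 fold_right: fold axis v@8; visible region now rows[0,16) x cols[8,16) = 16x8
Op 3 fold_left: fold axis v@12; visible region now rows[0,16) x cols[8,12) = 16x4
Op 4 fold_left: fold axis v@10; visible region now rows[0,16) x cols[8,10) = 16x2
Op 5 fold_right: fold axis v@9; visible region now rows[0,16) x cols[9,10) = 16x1
Op 6 cut(12, 0): punch at orig (12,9); cuts so far [(12, 9)]; region rows[0,16) x cols[9,10) = 16x1
Op 7 cut(8, 0): punch at orig (8,9); cuts so far [(8, 9), (12, 9)]; region rows[0,16) x cols[9,10) = 16x1
Op 8 cut(4, 0): punch at orig (4,9); cuts so far [(4, 9), (8, 9), (12, 9)]; region rows[0,16) x cols[9,10) = 16x1
Unfold 1 (reflect across v@9): 6 holes -> [(4, 8), (4, 9), (8, 8), (8, 9), (12, 8), (12, 9)]
Unfold 2 (reflect across v@10): 12 holes -> [(4, 8), (4, 9), (4, 10), (4, 11), (8, 8), (8, 9), (8, 10), (8, 11), (12, 8), (12, 9), (12, 10), (12, 11)]
Unfold 3 (reflect across v@12): 24 holes -> [(4, 8), (4, 9), (4, 10), (4, 11), (4, 12), (4, 13), (4, 14), (4, 15), (8, 8), (8, 9), (8, 10), (8, 11), (8, 12), (8, 13), (8, 14), (8, 15), (12, 8), (12, 9), (12, 10), (12, 11), (12, 12), (12, 13), (12, 14), (12, 15)]
Unfold 4 (reflect across v@8): 48 holes -> [(4, 0), (4, 1), (4, 2), (4, 3), (4, 4), (4, 5), (4, 6), (4, 7), (4, 8), (4, 9), (4, 10), (4, 11), (4, 12), (4, 13), (4, 14), (4, 15), (8, 0), (8, 1), (8, 2), (8, 3), (8, 4), (8, 5), (8, 6), (8, 7), (8, 8), (8, 9), (8, 10), (8, 11), (8, 12), (8, 13), (8, 14), (8, 15), (12, 0), (12, 1), (12, 2), (12, 3), (12, 4), (12, 5), (12, 6), (12, 7), (12, 8), (12, 9), (12, 10), (12, 11), (12, 12), (12, 13), (12, 14), (12, 15)]
Unfold 5 (reflect across h@16): 96 holes -> [(4, 0), (4, 1), (4, 2), (4, 3), (4, 4), (4, 5), (4, 6), (4, 7), (4, 8), (4, 9), (4, 10), (4, 11), (4, 12), (4, 13), (4, 14), (4, 15), (8, 0), (8, 1), (8, 2), (8, 3), (8, 4), (8, 5), (8, 6), (8, 7), (8, 8), (8, 9), (8, 10), (8, 11), (8, 12), (8, 13), (8, 14), (8, 15), (12, 0), (12, 1), (12, 2), (12, 3), (12, 4), (12, 5), (12, 6), (12, 7), (12, 8), (12, 9), (12, 10), (12, 11), (12, 12), (12, 13), (12, 14), (12, 15), (19, 0), (19, 1), (19, 2), (19, 3), (19, 4), (19, 5), (19, 6), (19, 7), (19, 8), (19, 9), (19, 10), (19, 11), (19, 12), (19, 13), (19, 14), (19, 15), (23, 0), (23, 1), (23, 2), (23, 3), (23, 4), (23, 5), (23, 6), (23, 7), (23, 8), (23, 9), (23, 10), (23, 11), (23, 12), (23, 13), (23, 14), (23, 15), (27, 0), (27, 1), (27, 2), (27, 3), (27, 4), (27, 5), (27, 6), (27, 7), (27, 8), (27, 9), (27, 10), (27, 11), (27, 12), (27, 13), (27, 14), (27, 15)]
Holes: [(4, 0), (4, 1), (4, 2), (4, 3), (4, 4), (4, 5), (4, 6), (4, 7), (4, 8), (4, 9), (4, 10), (4, 11), (4, 12), (4, 13), (4, 14), (4, 15), (8, 0), (8, 1), (8, 2), (8, 3), (8, 4), (8, 5), (8, 6), (8, 7), (8, 8), (8, 9), (8, 10), (8, 11), (8, 12), (8, 13), (8, 14), (8, 15), (12, 0), (12, 1), (12, 2), (12, 3), (12, 4), (12, 5), (12, 6), (12, 7), (12, 8), (12, 9), (12, 10), (12, 11), (12, 12), (12, 13), (12, 14), (12, 15), (19, 0), (19, 1), (19, 2), (19, 3), (19, 4), (19, 5), (19, 6), (19, 7), (19, 8), (19, 9), (19, 10), (19, 11), (19, 12), (19, 13), (19, 14), (19, 15), (23, 0), (23, 1), (23, 2), (23, 3), (23, 4), (23, 5), (23, 6), (23, 7), (23, 8), (23, 9), (23, 10), (23, 11), (23, 12), (23, 13), (23, 14), (23, 15), (27, 0), (27, 1), (27, 2), (27, 3), (27, 4), (27, 5), (27, 6), (27, 7), (27, 8), (27, 9), (27, 10), (27, 11), (27, 12), (27, 13), (27, 14), (27, 15)]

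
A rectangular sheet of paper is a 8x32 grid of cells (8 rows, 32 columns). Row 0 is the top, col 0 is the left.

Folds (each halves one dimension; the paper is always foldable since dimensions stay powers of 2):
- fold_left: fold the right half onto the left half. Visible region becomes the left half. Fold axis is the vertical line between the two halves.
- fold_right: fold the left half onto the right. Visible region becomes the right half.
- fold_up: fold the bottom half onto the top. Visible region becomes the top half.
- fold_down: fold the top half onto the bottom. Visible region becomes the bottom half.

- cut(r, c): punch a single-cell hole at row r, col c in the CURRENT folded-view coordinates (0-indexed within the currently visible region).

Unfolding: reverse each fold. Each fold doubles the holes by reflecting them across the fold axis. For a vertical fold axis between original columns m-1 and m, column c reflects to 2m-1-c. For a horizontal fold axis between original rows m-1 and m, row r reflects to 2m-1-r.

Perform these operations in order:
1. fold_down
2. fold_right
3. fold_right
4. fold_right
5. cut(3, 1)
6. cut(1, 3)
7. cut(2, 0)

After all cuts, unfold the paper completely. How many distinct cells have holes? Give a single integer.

Op 1 fold_down: fold axis h@4; visible region now rows[4,8) x cols[0,32) = 4x32
Op 2 fold_right: fold axis v@16; visible region now rows[4,8) x cols[16,32) = 4x16
Op 3 fold_right: fold axis v@24; visible region now rows[4,8) x cols[24,32) = 4x8
Op 4 fold_right: fold axis v@28; visible region now rows[4,8) x cols[28,32) = 4x4
Op 5 cut(3, 1): punch at orig (7,29); cuts so far [(7, 29)]; region rows[4,8) x cols[28,32) = 4x4
Op 6 cut(1, 3): punch at orig (5,31); cuts so far [(5, 31), (7, 29)]; region rows[4,8) x cols[28,32) = 4x4
Op 7 cut(2, 0): punch at orig (6,28); cuts so far [(5, 31), (6, 28), (7, 29)]; region rows[4,8) x cols[28,32) = 4x4
Unfold 1 (reflect across v@28): 6 holes -> [(5, 24), (5, 31), (6, 27), (6, 28), (7, 26), (7, 29)]
Unfold 2 (reflect across v@24): 12 holes -> [(5, 16), (5, 23), (5, 24), (5, 31), (6, 19), (6, 20), (6, 27), (6, 28), (7, 18), (7, 21), (7, 26), (7, 29)]
Unfold 3 (reflect across v@16): 24 holes -> [(5, 0), (5, 7), (5, 8), (5, 15), (5, 16), (5, 23), (5, 24), (5, 31), (6, 3), (6, 4), (6, 11), (6, 12), (6, 19), (6, 20), (6, 27), (6, 28), (7, 2), (7, 5), (7, 10), (7, 13), (7, 18), (7, 21), (7, 26), (7, 29)]
Unfold 4 (reflect across h@4): 48 holes -> [(0, 2), (0, 5), (0, 10), (0, 13), (0, 18), (0, 21), (0, 26), (0, 29), (1, 3), (1, 4), (1, 11), (1, 12), (1, 19), (1, 20), (1, 27), (1, 28), (2, 0), (2, 7), (2, 8), (2, 15), (2, 16), (2, 23), (2, 24), (2, 31), (5, 0), (5, 7), (5, 8), (5, 15), (5, 16), (5, 23), (5, 24), (5, 31), (6, 3), (6, 4), (6, 11), (6, 12), (6, 19), (6, 20), (6, 27), (6, 28), (7, 2), (7, 5), (7, 10), (7, 13), (7, 18), (7, 21), (7, 26), (7, 29)]

Answer: 48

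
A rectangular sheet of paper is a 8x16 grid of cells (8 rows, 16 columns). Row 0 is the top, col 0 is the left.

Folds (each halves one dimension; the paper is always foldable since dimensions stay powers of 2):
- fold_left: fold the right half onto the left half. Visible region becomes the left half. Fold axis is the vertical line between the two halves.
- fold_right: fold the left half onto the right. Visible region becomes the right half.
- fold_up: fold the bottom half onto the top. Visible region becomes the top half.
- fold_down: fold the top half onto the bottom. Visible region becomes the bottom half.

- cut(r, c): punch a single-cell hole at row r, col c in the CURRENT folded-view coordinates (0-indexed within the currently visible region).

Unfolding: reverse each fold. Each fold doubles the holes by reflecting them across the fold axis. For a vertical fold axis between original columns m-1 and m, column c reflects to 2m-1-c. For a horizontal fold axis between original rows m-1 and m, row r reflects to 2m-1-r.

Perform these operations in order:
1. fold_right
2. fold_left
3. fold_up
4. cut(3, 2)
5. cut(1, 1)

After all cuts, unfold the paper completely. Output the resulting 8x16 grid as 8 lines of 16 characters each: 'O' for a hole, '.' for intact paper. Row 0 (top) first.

Op 1 fold_right: fold axis v@8; visible region now rows[0,8) x cols[8,16) = 8x8
Op 2 fold_left: fold axis v@12; visible region now rows[0,8) x cols[8,12) = 8x4
Op 3 fold_up: fold axis h@4; visible region now rows[0,4) x cols[8,12) = 4x4
Op 4 cut(3, 2): punch at orig (3,10); cuts so far [(3, 10)]; region rows[0,4) x cols[8,12) = 4x4
Op 5 cut(1, 1): punch at orig (1,9); cuts so far [(1, 9), (3, 10)]; region rows[0,4) x cols[8,12) = 4x4
Unfold 1 (reflect across h@4): 4 holes -> [(1, 9), (3, 10), (4, 10), (6, 9)]
Unfold 2 (reflect across v@12): 8 holes -> [(1, 9), (1, 14), (3, 10), (3, 13), (4, 10), (4, 13), (6, 9), (6, 14)]
Unfold 3 (reflect across v@8): 16 holes -> [(1, 1), (1, 6), (1, 9), (1, 14), (3, 2), (3, 5), (3, 10), (3, 13), (4, 2), (4, 5), (4, 10), (4, 13), (6, 1), (6, 6), (6, 9), (6, 14)]

Answer: ................
.O....O..O....O.
................
..O..O....O..O..
..O..O....O..O..
................
.O....O..O....O.
................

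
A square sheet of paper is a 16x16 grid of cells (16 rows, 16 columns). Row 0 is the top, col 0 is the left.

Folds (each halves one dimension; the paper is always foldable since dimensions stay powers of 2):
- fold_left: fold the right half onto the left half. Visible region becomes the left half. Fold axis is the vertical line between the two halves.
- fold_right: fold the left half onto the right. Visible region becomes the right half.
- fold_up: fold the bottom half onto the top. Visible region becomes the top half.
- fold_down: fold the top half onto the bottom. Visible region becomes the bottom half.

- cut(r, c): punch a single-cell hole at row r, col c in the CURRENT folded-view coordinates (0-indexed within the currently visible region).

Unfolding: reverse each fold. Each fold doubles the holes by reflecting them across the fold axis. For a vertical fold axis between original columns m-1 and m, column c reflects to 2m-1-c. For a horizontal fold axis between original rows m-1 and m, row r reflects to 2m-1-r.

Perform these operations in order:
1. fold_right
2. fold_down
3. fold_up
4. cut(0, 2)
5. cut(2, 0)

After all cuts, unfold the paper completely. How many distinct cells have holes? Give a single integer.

Op 1 fold_right: fold axis v@8; visible region now rows[0,16) x cols[8,16) = 16x8
Op 2 fold_down: fold axis h@8; visible region now rows[8,16) x cols[8,16) = 8x8
Op 3 fold_up: fold axis h@12; visible region now rows[8,12) x cols[8,16) = 4x8
Op 4 cut(0, 2): punch at orig (8,10); cuts so far [(8, 10)]; region rows[8,12) x cols[8,16) = 4x8
Op 5 cut(2, 0): punch at orig (10,8); cuts so far [(8, 10), (10, 8)]; region rows[8,12) x cols[8,16) = 4x8
Unfold 1 (reflect across h@12): 4 holes -> [(8, 10), (10, 8), (13, 8), (15, 10)]
Unfold 2 (reflect across h@8): 8 holes -> [(0, 10), (2, 8), (5, 8), (7, 10), (8, 10), (10, 8), (13, 8), (15, 10)]
Unfold 3 (reflect across v@8): 16 holes -> [(0, 5), (0, 10), (2, 7), (2, 8), (5, 7), (5, 8), (7, 5), (7, 10), (8, 5), (8, 10), (10, 7), (10, 8), (13, 7), (13, 8), (15, 5), (15, 10)]

Answer: 16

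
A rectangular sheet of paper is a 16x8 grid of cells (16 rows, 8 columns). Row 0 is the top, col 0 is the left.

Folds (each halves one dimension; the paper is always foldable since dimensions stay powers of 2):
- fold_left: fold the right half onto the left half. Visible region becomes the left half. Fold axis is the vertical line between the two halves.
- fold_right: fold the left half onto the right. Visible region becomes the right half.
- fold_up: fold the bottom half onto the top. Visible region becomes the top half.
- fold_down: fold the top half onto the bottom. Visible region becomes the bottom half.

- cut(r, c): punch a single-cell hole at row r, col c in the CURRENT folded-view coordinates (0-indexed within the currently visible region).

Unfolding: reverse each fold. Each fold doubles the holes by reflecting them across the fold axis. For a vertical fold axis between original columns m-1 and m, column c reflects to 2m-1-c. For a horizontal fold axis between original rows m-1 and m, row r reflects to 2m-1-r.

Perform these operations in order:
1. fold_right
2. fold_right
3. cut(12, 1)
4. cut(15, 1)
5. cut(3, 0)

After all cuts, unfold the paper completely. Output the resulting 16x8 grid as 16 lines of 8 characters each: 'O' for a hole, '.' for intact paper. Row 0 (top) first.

Op 1 fold_right: fold axis v@4; visible region now rows[0,16) x cols[4,8) = 16x4
Op 2 fold_right: fold axis v@6; visible region now rows[0,16) x cols[6,8) = 16x2
Op 3 cut(12, 1): punch at orig (12,7); cuts so far [(12, 7)]; region rows[0,16) x cols[6,8) = 16x2
Op 4 cut(15, 1): punch at orig (15,7); cuts so far [(12, 7), (15, 7)]; region rows[0,16) x cols[6,8) = 16x2
Op 5 cut(3, 0): punch at orig (3,6); cuts so far [(3, 6), (12, 7), (15, 7)]; region rows[0,16) x cols[6,8) = 16x2
Unfold 1 (reflect across v@6): 6 holes -> [(3, 5), (3, 6), (12, 4), (12, 7), (15, 4), (15, 7)]
Unfold 2 (reflect across v@4): 12 holes -> [(3, 1), (3, 2), (3, 5), (3, 6), (12, 0), (12, 3), (12, 4), (12, 7), (15, 0), (15, 3), (15, 4), (15, 7)]

Answer: ........
........
........
.OO..OO.
........
........
........
........
........
........
........
........
O..OO..O
........
........
O..OO..O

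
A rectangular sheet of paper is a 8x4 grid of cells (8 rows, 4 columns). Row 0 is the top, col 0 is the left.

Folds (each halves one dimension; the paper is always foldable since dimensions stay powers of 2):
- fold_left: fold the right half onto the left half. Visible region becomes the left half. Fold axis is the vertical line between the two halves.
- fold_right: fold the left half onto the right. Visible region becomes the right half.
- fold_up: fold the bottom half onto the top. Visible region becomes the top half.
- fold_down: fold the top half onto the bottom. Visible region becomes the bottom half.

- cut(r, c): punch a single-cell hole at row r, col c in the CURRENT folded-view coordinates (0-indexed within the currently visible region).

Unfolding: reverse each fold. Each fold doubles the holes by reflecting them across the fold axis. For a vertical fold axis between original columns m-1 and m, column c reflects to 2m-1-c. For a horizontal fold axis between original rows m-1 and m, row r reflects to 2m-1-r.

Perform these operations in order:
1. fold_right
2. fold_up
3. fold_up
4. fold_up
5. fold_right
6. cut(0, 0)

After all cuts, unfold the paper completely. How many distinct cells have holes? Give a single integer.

Answer: 32

Derivation:
Op 1 fold_right: fold axis v@2; visible region now rows[0,8) x cols[2,4) = 8x2
Op 2 fold_up: fold axis h@4; visible region now rows[0,4) x cols[2,4) = 4x2
Op 3 fold_up: fold axis h@2; visible region now rows[0,2) x cols[2,4) = 2x2
Op 4 fold_up: fold axis h@1; visible region now rows[0,1) x cols[2,4) = 1x2
Op 5 fold_right: fold axis v@3; visible region now rows[0,1) x cols[3,4) = 1x1
Op 6 cut(0, 0): punch at orig (0,3); cuts so far [(0, 3)]; region rows[0,1) x cols[3,4) = 1x1
Unfold 1 (reflect across v@3): 2 holes -> [(0, 2), (0, 3)]
Unfold 2 (reflect across h@1): 4 holes -> [(0, 2), (0, 3), (1, 2), (1, 3)]
Unfold 3 (reflect across h@2): 8 holes -> [(0, 2), (0, 3), (1, 2), (1, 3), (2, 2), (2, 3), (3, 2), (3, 3)]
Unfold 4 (reflect across h@4): 16 holes -> [(0, 2), (0, 3), (1, 2), (1, 3), (2, 2), (2, 3), (3, 2), (3, 3), (4, 2), (4, 3), (5, 2), (5, 3), (6, 2), (6, 3), (7, 2), (7, 3)]
Unfold 5 (reflect across v@2): 32 holes -> [(0, 0), (0, 1), (0, 2), (0, 3), (1, 0), (1, 1), (1, 2), (1, 3), (2, 0), (2, 1), (2, 2), (2, 3), (3, 0), (3, 1), (3, 2), (3, 3), (4, 0), (4, 1), (4, 2), (4, 3), (5, 0), (5, 1), (5, 2), (5, 3), (6, 0), (6, 1), (6, 2), (6, 3), (7, 0), (7, 1), (7, 2), (7, 3)]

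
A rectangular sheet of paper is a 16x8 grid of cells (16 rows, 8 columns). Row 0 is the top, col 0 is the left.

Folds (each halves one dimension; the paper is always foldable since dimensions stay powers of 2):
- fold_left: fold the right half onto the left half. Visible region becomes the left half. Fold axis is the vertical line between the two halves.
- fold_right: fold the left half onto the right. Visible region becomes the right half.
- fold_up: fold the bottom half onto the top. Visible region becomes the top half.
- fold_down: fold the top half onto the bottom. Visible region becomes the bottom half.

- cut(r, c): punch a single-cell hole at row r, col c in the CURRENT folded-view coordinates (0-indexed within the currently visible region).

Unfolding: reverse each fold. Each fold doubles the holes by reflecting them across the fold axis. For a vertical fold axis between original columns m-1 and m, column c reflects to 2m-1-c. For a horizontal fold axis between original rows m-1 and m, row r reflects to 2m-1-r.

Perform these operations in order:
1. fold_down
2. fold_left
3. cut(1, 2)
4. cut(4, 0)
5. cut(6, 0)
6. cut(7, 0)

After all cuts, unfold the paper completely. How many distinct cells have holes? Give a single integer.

Answer: 16

Derivation:
Op 1 fold_down: fold axis h@8; visible region now rows[8,16) x cols[0,8) = 8x8
Op 2 fold_left: fold axis v@4; visible region now rows[8,16) x cols[0,4) = 8x4
Op 3 cut(1, 2): punch at orig (9,2); cuts so far [(9, 2)]; region rows[8,16) x cols[0,4) = 8x4
Op 4 cut(4, 0): punch at orig (12,0); cuts so far [(9, 2), (12, 0)]; region rows[8,16) x cols[0,4) = 8x4
Op 5 cut(6, 0): punch at orig (14,0); cuts so far [(9, 2), (12, 0), (14, 0)]; region rows[8,16) x cols[0,4) = 8x4
Op 6 cut(7, 0): punch at orig (15,0); cuts so far [(9, 2), (12, 0), (14, 0), (15, 0)]; region rows[8,16) x cols[0,4) = 8x4
Unfold 1 (reflect across v@4): 8 holes -> [(9, 2), (9, 5), (12, 0), (12, 7), (14, 0), (14, 7), (15, 0), (15, 7)]
Unfold 2 (reflect across h@8): 16 holes -> [(0, 0), (0, 7), (1, 0), (1, 7), (3, 0), (3, 7), (6, 2), (6, 5), (9, 2), (9, 5), (12, 0), (12, 7), (14, 0), (14, 7), (15, 0), (15, 7)]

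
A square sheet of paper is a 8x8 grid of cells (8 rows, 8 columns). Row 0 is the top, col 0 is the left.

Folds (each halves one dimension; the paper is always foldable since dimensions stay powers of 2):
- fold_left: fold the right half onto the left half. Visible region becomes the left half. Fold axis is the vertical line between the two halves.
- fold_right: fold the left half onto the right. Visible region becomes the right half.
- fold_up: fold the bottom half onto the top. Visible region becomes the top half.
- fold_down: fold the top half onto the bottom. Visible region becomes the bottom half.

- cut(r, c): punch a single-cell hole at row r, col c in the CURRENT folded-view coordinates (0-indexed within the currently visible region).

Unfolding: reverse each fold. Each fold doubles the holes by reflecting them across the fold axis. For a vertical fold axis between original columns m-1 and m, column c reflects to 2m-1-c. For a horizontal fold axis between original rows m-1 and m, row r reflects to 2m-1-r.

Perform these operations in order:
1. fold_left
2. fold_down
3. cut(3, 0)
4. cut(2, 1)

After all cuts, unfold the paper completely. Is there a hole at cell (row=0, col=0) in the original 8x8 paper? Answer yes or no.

Answer: yes

Derivation:
Op 1 fold_left: fold axis v@4; visible region now rows[0,8) x cols[0,4) = 8x4
Op 2 fold_down: fold axis h@4; visible region now rows[4,8) x cols[0,4) = 4x4
Op 3 cut(3, 0): punch at orig (7,0); cuts so far [(7, 0)]; region rows[4,8) x cols[0,4) = 4x4
Op 4 cut(2, 1): punch at orig (6,1); cuts so far [(6, 1), (7, 0)]; region rows[4,8) x cols[0,4) = 4x4
Unfold 1 (reflect across h@4): 4 holes -> [(0, 0), (1, 1), (6, 1), (7, 0)]
Unfold 2 (reflect across v@4): 8 holes -> [(0, 0), (0, 7), (1, 1), (1, 6), (6, 1), (6, 6), (7, 0), (7, 7)]
Holes: [(0, 0), (0, 7), (1, 1), (1, 6), (6, 1), (6, 6), (7, 0), (7, 7)]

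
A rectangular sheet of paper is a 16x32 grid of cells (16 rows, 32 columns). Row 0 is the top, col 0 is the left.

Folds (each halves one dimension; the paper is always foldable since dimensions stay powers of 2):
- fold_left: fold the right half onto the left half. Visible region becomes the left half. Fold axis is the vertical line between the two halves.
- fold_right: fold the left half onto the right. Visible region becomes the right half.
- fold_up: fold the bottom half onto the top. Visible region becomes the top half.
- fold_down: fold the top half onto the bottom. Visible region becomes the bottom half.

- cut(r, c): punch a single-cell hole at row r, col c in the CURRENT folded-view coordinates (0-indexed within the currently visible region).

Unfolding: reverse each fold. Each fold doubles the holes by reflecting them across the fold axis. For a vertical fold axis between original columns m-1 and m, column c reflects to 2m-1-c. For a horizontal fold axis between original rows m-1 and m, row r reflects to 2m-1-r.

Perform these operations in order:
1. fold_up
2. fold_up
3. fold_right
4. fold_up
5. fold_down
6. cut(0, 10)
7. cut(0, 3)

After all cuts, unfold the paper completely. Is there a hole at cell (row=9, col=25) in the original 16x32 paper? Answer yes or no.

Answer: no

Derivation:
Op 1 fold_up: fold axis h@8; visible region now rows[0,8) x cols[0,32) = 8x32
Op 2 fold_up: fold axis h@4; visible region now rows[0,4) x cols[0,32) = 4x32
Op 3 fold_right: fold axis v@16; visible region now rows[0,4) x cols[16,32) = 4x16
Op 4 fold_up: fold axis h@2; visible region now rows[0,2) x cols[16,32) = 2x16
Op 5 fold_down: fold axis h@1; visible region now rows[1,2) x cols[16,32) = 1x16
Op 6 cut(0, 10): punch at orig (1,26); cuts so far [(1, 26)]; region rows[1,2) x cols[16,32) = 1x16
Op 7 cut(0, 3): punch at orig (1,19); cuts so far [(1, 19), (1, 26)]; region rows[1,2) x cols[16,32) = 1x16
Unfold 1 (reflect across h@1): 4 holes -> [(0, 19), (0, 26), (1, 19), (1, 26)]
Unfold 2 (reflect across h@2): 8 holes -> [(0, 19), (0, 26), (1, 19), (1, 26), (2, 19), (2, 26), (3, 19), (3, 26)]
Unfold 3 (reflect across v@16): 16 holes -> [(0, 5), (0, 12), (0, 19), (0, 26), (1, 5), (1, 12), (1, 19), (1, 26), (2, 5), (2, 12), (2, 19), (2, 26), (3, 5), (3, 12), (3, 19), (3, 26)]
Unfold 4 (reflect across h@4): 32 holes -> [(0, 5), (0, 12), (0, 19), (0, 26), (1, 5), (1, 12), (1, 19), (1, 26), (2, 5), (2, 12), (2, 19), (2, 26), (3, 5), (3, 12), (3, 19), (3, 26), (4, 5), (4, 12), (4, 19), (4, 26), (5, 5), (5, 12), (5, 19), (5, 26), (6, 5), (6, 12), (6, 19), (6, 26), (7, 5), (7, 12), (7, 19), (7, 26)]
Unfold 5 (reflect across h@8): 64 holes -> [(0, 5), (0, 12), (0, 19), (0, 26), (1, 5), (1, 12), (1, 19), (1, 26), (2, 5), (2, 12), (2, 19), (2, 26), (3, 5), (3, 12), (3, 19), (3, 26), (4, 5), (4, 12), (4, 19), (4, 26), (5, 5), (5, 12), (5, 19), (5, 26), (6, 5), (6, 12), (6, 19), (6, 26), (7, 5), (7, 12), (7, 19), (7, 26), (8, 5), (8, 12), (8, 19), (8, 26), (9, 5), (9, 12), (9, 19), (9, 26), (10, 5), (10, 12), (10, 19), (10, 26), (11, 5), (11, 12), (11, 19), (11, 26), (12, 5), (12, 12), (12, 19), (12, 26), (13, 5), (13, 12), (13, 19), (13, 26), (14, 5), (14, 12), (14, 19), (14, 26), (15, 5), (15, 12), (15, 19), (15, 26)]
Holes: [(0, 5), (0, 12), (0, 19), (0, 26), (1, 5), (1, 12), (1, 19), (1, 26), (2, 5), (2, 12), (2, 19), (2, 26), (3, 5), (3, 12), (3, 19), (3, 26), (4, 5), (4, 12), (4, 19), (4, 26), (5, 5), (5, 12), (5, 19), (5, 26), (6, 5), (6, 12), (6, 19), (6, 26), (7, 5), (7, 12), (7, 19), (7, 26), (8, 5), (8, 12), (8, 19), (8, 26), (9, 5), (9, 12), (9, 19), (9, 26), (10, 5), (10, 12), (10, 19), (10, 26), (11, 5), (11, 12), (11, 19), (11, 26), (12, 5), (12, 12), (12, 19), (12, 26), (13, 5), (13, 12), (13, 19), (13, 26), (14, 5), (14, 12), (14, 19), (14, 26), (15, 5), (15, 12), (15, 19), (15, 26)]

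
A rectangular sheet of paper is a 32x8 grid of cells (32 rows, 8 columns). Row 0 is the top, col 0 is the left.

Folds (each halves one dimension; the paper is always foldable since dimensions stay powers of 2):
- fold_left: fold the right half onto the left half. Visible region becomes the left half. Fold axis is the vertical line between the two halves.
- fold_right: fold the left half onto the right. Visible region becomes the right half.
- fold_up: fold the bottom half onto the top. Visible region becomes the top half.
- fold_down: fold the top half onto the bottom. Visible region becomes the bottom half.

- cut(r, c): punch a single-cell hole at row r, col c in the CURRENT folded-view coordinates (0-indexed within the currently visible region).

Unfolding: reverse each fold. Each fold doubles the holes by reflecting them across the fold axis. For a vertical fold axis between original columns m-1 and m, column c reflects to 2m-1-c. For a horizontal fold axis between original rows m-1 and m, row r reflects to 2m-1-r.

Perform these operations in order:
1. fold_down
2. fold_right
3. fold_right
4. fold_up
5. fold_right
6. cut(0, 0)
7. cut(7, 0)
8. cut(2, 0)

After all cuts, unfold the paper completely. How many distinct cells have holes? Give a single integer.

Op 1 fold_down: fold axis h@16; visible region now rows[16,32) x cols[0,8) = 16x8
Op 2 fold_right: fold axis v@4; visible region now rows[16,32) x cols[4,8) = 16x4
Op 3 fold_right: fold axis v@6; visible region now rows[16,32) x cols[6,8) = 16x2
Op 4 fold_up: fold axis h@24; visible region now rows[16,24) x cols[6,8) = 8x2
Op 5 fold_right: fold axis v@7; visible region now rows[16,24) x cols[7,8) = 8x1
Op 6 cut(0, 0): punch at orig (16,7); cuts so far [(16, 7)]; region rows[16,24) x cols[7,8) = 8x1
Op 7 cut(7, 0): punch at orig (23,7); cuts so far [(16, 7), (23, 7)]; region rows[16,24) x cols[7,8) = 8x1
Op 8 cut(2, 0): punch at orig (18,7); cuts so far [(16, 7), (18, 7), (23, 7)]; region rows[16,24) x cols[7,8) = 8x1
Unfold 1 (reflect across v@7): 6 holes -> [(16, 6), (16, 7), (18, 6), (18, 7), (23, 6), (23, 7)]
Unfold 2 (reflect across h@24): 12 holes -> [(16, 6), (16, 7), (18, 6), (18, 7), (23, 6), (23, 7), (24, 6), (24, 7), (29, 6), (29, 7), (31, 6), (31, 7)]
Unfold 3 (reflect across v@6): 24 holes -> [(16, 4), (16, 5), (16, 6), (16, 7), (18, 4), (18, 5), (18, 6), (18, 7), (23, 4), (23, 5), (23, 6), (23, 7), (24, 4), (24, 5), (24, 6), (24, 7), (29, 4), (29, 5), (29, 6), (29, 7), (31, 4), (31, 5), (31, 6), (31, 7)]
Unfold 4 (reflect across v@4): 48 holes -> [(16, 0), (16, 1), (16, 2), (16, 3), (16, 4), (16, 5), (16, 6), (16, 7), (18, 0), (18, 1), (18, 2), (18, 3), (18, 4), (18, 5), (18, 6), (18, 7), (23, 0), (23, 1), (23, 2), (23, 3), (23, 4), (23, 5), (23, 6), (23, 7), (24, 0), (24, 1), (24, 2), (24, 3), (24, 4), (24, 5), (24, 6), (24, 7), (29, 0), (29, 1), (29, 2), (29, 3), (29, 4), (29, 5), (29, 6), (29, 7), (31, 0), (31, 1), (31, 2), (31, 3), (31, 4), (31, 5), (31, 6), (31, 7)]
Unfold 5 (reflect across h@16): 96 holes -> [(0, 0), (0, 1), (0, 2), (0, 3), (0, 4), (0, 5), (0, 6), (0, 7), (2, 0), (2, 1), (2, 2), (2, 3), (2, 4), (2, 5), (2, 6), (2, 7), (7, 0), (7, 1), (7, 2), (7, 3), (7, 4), (7, 5), (7, 6), (7, 7), (8, 0), (8, 1), (8, 2), (8, 3), (8, 4), (8, 5), (8, 6), (8, 7), (13, 0), (13, 1), (13, 2), (13, 3), (13, 4), (13, 5), (13, 6), (13, 7), (15, 0), (15, 1), (15, 2), (15, 3), (15, 4), (15, 5), (15, 6), (15, 7), (16, 0), (16, 1), (16, 2), (16, 3), (16, 4), (16, 5), (16, 6), (16, 7), (18, 0), (18, 1), (18, 2), (18, 3), (18, 4), (18, 5), (18, 6), (18, 7), (23, 0), (23, 1), (23, 2), (23, 3), (23, 4), (23, 5), (23, 6), (23, 7), (24, 0), (24, 1), (24, 2), (24, 3), (24, 4), (24, 5), (24, 6), (24, 7), (29, 0), (29, 1), (29, 2), (29, 3), (29, 4), (29, 5), (29, 6), (29, 7), (31, 0), (31, 1), (31, 2), (31, 3), (31, 4), (31, 5), (31, 6), (31, 7)]

Answer: 96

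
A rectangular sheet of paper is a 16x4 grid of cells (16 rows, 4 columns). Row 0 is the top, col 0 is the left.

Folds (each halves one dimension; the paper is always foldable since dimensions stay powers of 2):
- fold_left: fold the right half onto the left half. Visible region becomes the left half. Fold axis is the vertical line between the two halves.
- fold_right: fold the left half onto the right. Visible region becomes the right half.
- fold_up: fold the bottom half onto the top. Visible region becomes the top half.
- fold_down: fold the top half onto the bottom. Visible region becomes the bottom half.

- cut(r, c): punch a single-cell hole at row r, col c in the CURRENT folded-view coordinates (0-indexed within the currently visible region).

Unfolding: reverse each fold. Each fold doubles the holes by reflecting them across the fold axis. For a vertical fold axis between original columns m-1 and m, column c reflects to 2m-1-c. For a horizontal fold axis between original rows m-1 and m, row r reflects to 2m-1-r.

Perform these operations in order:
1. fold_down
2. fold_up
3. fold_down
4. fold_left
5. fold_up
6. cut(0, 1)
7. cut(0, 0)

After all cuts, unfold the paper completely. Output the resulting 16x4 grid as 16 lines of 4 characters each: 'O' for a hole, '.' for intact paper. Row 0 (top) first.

Op 1 fold_down: fold axis h@8; visible region now rows[8,16) x cols[0,4) = 8x4
Op 2 fold_up: fold axis h@12; visible region now rows[8,12) x cols[0,4) = 4x4
Op 3 fold_down: fold axis h@10; visible region now rows[10,12) x cols[0,4) = 2x4
Op 4 fold_left: fold axis v@2; visible region now rows[10,12) x cols[0,2) = 2x2
Op 5 fold_up: fold axis h@11; visible region now rows[10,11) x cols[0,2) = 1x2
Op 6 cut(0, 1): punch at orig (10,1); cuts so far [(10, 1)]; region rows[10,11) x cols[0,2) = 1x2
Op 7 cut(0, 0): punch at orig (10,0); cuts so far [(10, 0), (10, 1)]; region rows[10,11) x cols[0,2) = 1x2
Unfold 1 (reflect across h@11): 4 holes -> [(10, 0), (10, 1), (11, 0), (11, 1)]
Unfold 2 (reflect across v@2): 8 holes -> [(10, 0), (10, 1), (10, 2), (10, 3), (11, 0), (11, 1), (11, 2), (11, 3)]
Unfold 3 (reflect across h@10): 16 holes -> [(8, 0), (8, 1), (8, 2), (8, 3), (9, 0), (9, 1), (9, 2), (9, 3), (10, 0), (10, 1), (10, 2), (10, 3), (11, 0), (11, 1), (11, 2), (11, 3)]
Unfold 4 (reflect across h@12): 32 holes -> [(8, 0), (8, 1), (8, 2), (8, 3), (9, 0), (9, 1), (9, 2), (9, 3), (10, 0), (10, 1), (10, 2), (10, 3), (11, 0), (11, 1), (11, 2), (11, 3), (12, 0), (12, 1), (12, 2), (12, 3), (13, 0), (13, 1), (13, 2), (13, 3), (14, 0), (14, 1), (14, 2), (14, 3), (15, 0), (15, 1), (15, 2), (15, 3)]
Unfold 5 (reflect across h@8): 64 holes -> [(0, 0), (0, 1), (0, 2), (0, 3), (1, 0), (1, 1), (1, 2), (1, 3), (2, 0), (2, 1), (2, 2), (2, 3), (3, 0), (3, 1), (3, 2), (3, 3), (4, 0), (4, 1), (4, 2), (4, 3), (5, 0), (5, 1), (5, 2), (5, 3), (6, 0), (6, 1), (6, 2), (6, 3), (7, 0), (7, 1), (7, 2), (7, 3), (8, 0), (8, 1), (8, 2), (8, 3), (9, 0), (9, 1), (9, 2), (9, 3), (10, 0), (10, 1), (10, 2), (10, 3), (11, 0), (11, 1), (11, 2), (11, 3), (12, 0), (12, 1), (12, 2), (12, 3), (13, 0), (13, 1), (13, 2), (13, 3), (14, 0), (14, 1), (14, 2), (14, 3), (15, 0), (15, 1), (15, 2), (15, 3)]

Answer: OOOO
OOOO
OOOO
OOOO
OOOO
OOOO
OOOO
OOOO
OOOO
OOOO
OOOO
OOOO
OOOO
OOOO
OOOO
OOOO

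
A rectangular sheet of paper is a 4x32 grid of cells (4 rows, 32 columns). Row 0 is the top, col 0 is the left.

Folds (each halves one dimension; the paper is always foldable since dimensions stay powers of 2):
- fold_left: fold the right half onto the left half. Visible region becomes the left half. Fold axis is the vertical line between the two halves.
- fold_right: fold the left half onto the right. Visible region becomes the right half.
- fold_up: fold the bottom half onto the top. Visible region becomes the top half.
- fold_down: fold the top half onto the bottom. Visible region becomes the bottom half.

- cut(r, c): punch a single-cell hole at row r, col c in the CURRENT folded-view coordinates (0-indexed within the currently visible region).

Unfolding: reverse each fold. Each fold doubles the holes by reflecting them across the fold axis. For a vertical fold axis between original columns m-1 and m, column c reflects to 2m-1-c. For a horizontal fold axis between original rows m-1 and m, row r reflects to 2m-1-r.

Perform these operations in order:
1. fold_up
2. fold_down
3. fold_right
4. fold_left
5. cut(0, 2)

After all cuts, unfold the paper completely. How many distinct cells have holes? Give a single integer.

Op 1 fold_up: fold axis h@2; visible region now rows[0,2) x cols[0,32) = 2x32
Op 2 fold_down: fold axis h@1; visible region now rows[1,2) x cols[0,32) = 1x32
Op 3 fold_right: fold axis v@16; visible region now rows[1,2) x cols[16,32) = 1x16
Op 4 fold_left: fold axis v@24; visible region now rows[1,2) x cols[16,24) = 1x8
Op 5 cut(0, 2): punch at orig (1,18); cuts so far [(1, 18)]; region rows[1,2) x cols[16,24) = 1x8
Unfold 1 (reflect across v@24): 2 holes -> [(1, 18), (1, 29)]
Unfold 2 (reflect across v@16): 4 holes -> [(1, 2), (1, 13), (1, 18), (1, 29)]
Unfold 3 (reflect across h@1): 8 holes -> [(0, 2), (0, 13), (0, 18), (0, 29), (1, 2), (1, 13), (1, 18), (1, 29)]
Unfold 4 (reflect across h@2): 16 holes -> [(0, 2), (0, 13), (0, 18), (0, 29), (1, 2), (1, 13), (1, 18), (1, 29), (2, 2), (2, 13), (2, 18), (2, 29), (3, 2), (3, 13), (3, 18), (3, 29)]

Answer: 16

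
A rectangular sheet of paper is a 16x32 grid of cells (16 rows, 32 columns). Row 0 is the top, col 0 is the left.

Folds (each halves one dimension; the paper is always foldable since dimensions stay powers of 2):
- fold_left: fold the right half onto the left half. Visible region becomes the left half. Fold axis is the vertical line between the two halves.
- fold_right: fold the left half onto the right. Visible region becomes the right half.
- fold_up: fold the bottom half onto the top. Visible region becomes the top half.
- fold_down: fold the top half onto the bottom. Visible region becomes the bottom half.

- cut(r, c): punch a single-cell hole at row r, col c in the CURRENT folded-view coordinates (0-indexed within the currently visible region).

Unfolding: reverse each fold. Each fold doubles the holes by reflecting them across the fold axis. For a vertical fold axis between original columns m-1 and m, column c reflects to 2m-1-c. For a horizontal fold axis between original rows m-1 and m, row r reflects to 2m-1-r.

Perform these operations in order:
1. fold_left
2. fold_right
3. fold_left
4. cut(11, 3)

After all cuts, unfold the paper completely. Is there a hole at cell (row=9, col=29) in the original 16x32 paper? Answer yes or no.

Answer: no

Derivation:
Op 1 fold_left: fold axis v@16; visible region now rows[0,16) x cols[0,16) = 16x16
Op 2 fold_right: fold axis v@8; visible region now rows[0,16) x cols[8,16) = 16x8
Op 3 fold_left: fold axis v@12; visible region now rows[0,16) x cols[8,12) = 16x4
Op 4 cut(11, 3): punch at orig (11,11); cuts so far [(11, 11)]; region rows[0,16) x cols[8,12) = 16x4
Unfold 1 (reflect across v@12): 2 holes -> [(11, 11), (11, 12)]
Unfold 2 (reflect across v@8): 4 holes -> [(11, 3), (11, 4), (11, 11), (11, 12)]
Unfold 3 (reflect across v@16): 8 holes -> [(11, 3), (11, 4), (11, 11), (11, 12), (11, 19), (11, 20), (11, 27), (11, 28)]
Holes: [(11, 3), (11, 4), (11, 11), (11, 12), (11, 19), (11, 20), (11, 27), (11, 28)]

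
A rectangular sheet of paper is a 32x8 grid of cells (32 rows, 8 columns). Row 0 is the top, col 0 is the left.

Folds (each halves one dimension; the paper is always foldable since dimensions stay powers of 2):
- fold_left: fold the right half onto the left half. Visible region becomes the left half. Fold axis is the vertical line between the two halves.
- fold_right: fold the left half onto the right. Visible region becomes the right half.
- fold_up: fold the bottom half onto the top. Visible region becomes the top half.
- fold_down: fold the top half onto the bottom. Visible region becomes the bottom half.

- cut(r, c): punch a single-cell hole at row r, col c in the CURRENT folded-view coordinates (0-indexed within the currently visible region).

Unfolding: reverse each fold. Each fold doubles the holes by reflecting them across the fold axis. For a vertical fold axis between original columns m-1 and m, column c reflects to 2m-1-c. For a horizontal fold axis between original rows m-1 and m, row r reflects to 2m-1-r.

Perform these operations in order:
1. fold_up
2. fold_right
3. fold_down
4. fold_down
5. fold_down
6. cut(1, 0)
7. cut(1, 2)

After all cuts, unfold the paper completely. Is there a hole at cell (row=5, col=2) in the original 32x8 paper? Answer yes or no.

Op 1 fold_up: fold axis h@16; visible region now rows[0,16) x cols[0,8) = 16x8
Op 2 fold_right: fold axis v@4; visible region now rows[0,16) x cols[4,8) = 16x4
Op 3 fold_down: fold axis h@8; visible region now rows[8,16) x cols[4,8) = 8x4
Op 4 fold_down: fold axis h@12; visible region now rows[12,16) x cols[4,8) = 4x4
Op 5 fold_down: fold axis h@14; visible region now rows[14,16) x cols[4,8) = 2x4
Op 6 cut(1, 0): punch at orig (15,4); cuts so far [(15, 4)]; region rows[14,16) x cols[4,8) = 2x4
Op 7 cut(1, 2): punch at orig (15,6); cuts so far [(15, 4), (15, 6)]; region rows[14,16) x cols[4,8) = 2x4
Unfold 1 (reflect across h@14): 4 holes -> [(12, 4), (12, 6), (15, 4), (15, 6)]
Unfold 2 (reflect across h@12): 8 holes -> [(8, 4), (8, 6), (11, 4), (11, 6), (12, 4), (12, 6), (15, 4), (15, 6)]
Unfold 3 (reflect across h@8): 16 holes -> [(0, 4), (0, 6), (3, 4), (3, 6), (4, 4), (4, 6), (7, 4), (7, 6), (8, 4), (8, 6), (11, 4), (11, 6), (12, 4), (12, 6), (15, 4), (15, 6)]
Unfold 4 (reflect across v@4): 32 holes -> [(0, 1), (0, 3), (0, 4), (0, 6), (3, 1), (3, 3), (3, 4), (3, 6), (4, 1), (4, 3), (4, 4), (4, 6), (7, 1), (7, 3), (7, 4), (7, 6), (8, 1), (8, 3), (8, 4), (8, 6), (11, 1), (11, 3), (11, 4), (11, 6), (12, 1), (12, 3), (12, 4), (12, 6), (15, 1), (15, 3), (15, 4), (15, 6)]
Unfold 5 (reflect across h@16): 64 holes -> [(0, 1), (0, 3), (0, 4), (0, 6), (3, 1), (3, 3), (3, 4), (3, 6), (4, 1), (4, 3), (4, 4), (4, 6), (7, 1), (7, 3), (7, 4), (7, 6), (8, 1), (8, 3), (8, 4), (8, 6), (11, 1), (11, 3), (11, 4), (11, 6), (12, 1), (12, 3), (12, 4), (12, 6), (15, 1), (15, 3), (15, 4), (15, 6), (16, 1), (16, 3), (16, 4), (16, 6), (19, 1), (19, 3), (19, 4), (19, 6), (20, 1), (20, 3), (20, 4), (20, 6), (23, 1), (23, 3), (23, 4), (23, 6), (24, 1), (24, 3), (24, 4), (24, 6), (27, 1), (27, 3), (27, 4), (27, 6), (28, 1), (28, 3), (28, 4), (28, 6), (31, 1), (31, 3), (31, 4), (31, 6)]
Holes: [(0, 1), (0, 3), (0, 4), (0, 6), (3, 1), (3, 3), (3, 4), (3, 6), (4, 1), (4, 3), (4, 4), (4, 6), (7, 1), (7, 3), (7, 4), (7, 6), (8, 1), (8, 3), (8, 4), (8, 6), (11, 1), (11, 3), (11, 4), (11, 6), (12, 1), (12, 3), (12, 4), (12, 6), (15, 1), (15, 3), (15, 4), (15, 6), (16, 1), (16, 3), (16, 4), (16, 6), (19, 1), (19, 3), (19, 4), (19, 6), (20, 1), (20, 3), (20, 4), (20, 6), (23, 1), (23, 3), (23, 4), (23, 6), (24, 1), (24, 3), (24, 4), (24, 6), (27, 1), (27, 3), (27, 4), (27, 6), (28, 1), (28, 3), (28, 4), (28, 6), (31, 1), (31, 3), (31, 4), (31, 6)]

Answer: no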